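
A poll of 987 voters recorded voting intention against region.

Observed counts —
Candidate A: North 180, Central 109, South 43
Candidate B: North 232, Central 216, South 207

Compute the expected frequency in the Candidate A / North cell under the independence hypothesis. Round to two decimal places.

Row total (Candidate A) = 332; column total (North) = 412; grand total N = 987.
Expected count = (row total × column total) / N = 332 × 412 / 987 = 138.59.

138.59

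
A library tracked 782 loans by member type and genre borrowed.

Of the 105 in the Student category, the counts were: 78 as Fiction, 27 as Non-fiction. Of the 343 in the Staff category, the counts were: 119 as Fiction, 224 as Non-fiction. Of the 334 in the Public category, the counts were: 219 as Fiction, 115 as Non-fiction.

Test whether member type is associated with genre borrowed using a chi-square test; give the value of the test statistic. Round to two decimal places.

86.45

Row totals: 105, 343, 334. Column totals: 416, 366. Grand total N = 782.
Expected counts (row total × column total / N):
  Student, Fiction: 105×416/782 = 55.857
  Student, Non-fiction: 105×366/782 = 49.143
  Staff, Fiction: 343×416/782 = 182.465
  Staff, Non-fiction: 343×366/782 = 160.535
  Public, Fiction: 334×416/782 = 177.678
  Public, Non-fiction: 334×366/782 = 156.322
Contributions (O − E)²/E:
  (78 − 55.857)²/55.857 = 8.7780
  (27 − 49.143)²/49.143 = 9.9773
  (119 − 182.465)²/182.465 = 22.0744
  (224 − 160.535)²/160.535 = 25.0899
  (219 − 177.678)²/177.678 = 9.6101
  (115 − 156.322)²/156.322 = 10.9230
χ² = 8.7780 + 9.9773 + 22.0744 + 25.0899 + 9.6101 + 10.9230 = 86.45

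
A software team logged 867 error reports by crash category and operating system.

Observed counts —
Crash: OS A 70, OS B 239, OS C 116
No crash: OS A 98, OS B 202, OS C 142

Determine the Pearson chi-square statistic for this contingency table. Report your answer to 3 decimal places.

10.062

Row totals: 425, 442. Column totals: 168, 441, 258. Grand total N = 867.
Expected counts (row total × column total / N):
  Crash, OS A: 425×168/867 = 82.3529
  Crash, OS B: 425×441/867 = 216.1765
  Crash, OS C: 425×258/867 = 126.4706
  No crash, OS A: 442×168/867 = 85.6471
  No crash, OS B: 442×441/867 = 224.8235
  No crash, OS C: 442×258/867 = 131.5294
Contributions (O − E)²/E:
  (70 − 82.3529)²/82.3529 = 1.8529
  (239 − 216.1765)²/216.1765 = 2.4097
  (116 − 126.4706)²/126.4706 = 0.8669
  (98 − 85.6471)²/85.6471 = 1.7817
  (202 − 224.8235)²/224.8235 = 2.3170
  (142 − 131.5294)²/131.5294 = 0.8335
χ² = 1.8529 + 2.4097 + 0.8669 + 1.7817 + 2.3170 + 0.8335 = 10.062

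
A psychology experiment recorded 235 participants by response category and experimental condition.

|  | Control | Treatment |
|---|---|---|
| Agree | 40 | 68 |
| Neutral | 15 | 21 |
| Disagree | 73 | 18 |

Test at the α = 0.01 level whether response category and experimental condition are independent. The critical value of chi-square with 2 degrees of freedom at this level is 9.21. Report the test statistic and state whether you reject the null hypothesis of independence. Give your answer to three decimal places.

39.943; reject H₀

Row totals: 108, 36, 91. Column totals: 128, 107. Grand total N = 235.
Expected counts (row total × column total / N):
  Agree, Control: 108×128/235 = 58.8255
  Agree, Treatment: 108×107/235 = 49.1745
  Neutral, Control: 36×128/235 = 19.6085
  Neutral, Treatment: 36×107/235 = 16.3915
  Disagree, Control: 91×128/235 = 49.5660
  Disagree, Treatment: 91×107/235 = 41.4340
Contributions (O − E)²/E:
  (40 − 58.8255)²/58.8255 = 6.0246
  (68 − 49.1745)²/49.1745 = 7.2070
  (15 − 19.6085)²/19.6085 = 1.0831
  (21 − 16.3915)²/16.3915 = 1.2957
  (73 − 49.5660)²/49.5660 = 11.0792
  (18 − 41.4340)²/41.4340 = 13.2537
χ² = 6.0246 + 7.2070 + 1.0831 + 1.2957 + 11.0792 + 13.2537 = 39.943
df = (3−1)(2−1) = 2. Since 39.943 > 9.21, reject the null hypothesis of independence at α = 0.01.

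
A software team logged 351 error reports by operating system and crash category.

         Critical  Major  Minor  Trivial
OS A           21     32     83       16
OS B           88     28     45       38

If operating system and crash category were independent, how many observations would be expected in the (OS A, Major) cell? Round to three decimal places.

Row total (OS A) = 152; column total (Major) = 60; grand total N = 351.
Expected count = (row total × column total) / N = 152 × 60 / 351 = 25.983.

25.983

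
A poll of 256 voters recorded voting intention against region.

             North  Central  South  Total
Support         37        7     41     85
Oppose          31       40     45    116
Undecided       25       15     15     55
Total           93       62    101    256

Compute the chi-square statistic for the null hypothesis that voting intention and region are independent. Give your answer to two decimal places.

23.39

Grand total N = 256.
Expected counts (row total × column total / N):
  Support, North: 85×93/256 = 30.879
  Support, Central: 85×62/256 = 20.586
  Support, South: 85×101/256 = 33.535
  Oppose, North: 116×93/256 = 42.141
  Oppose, Central: 116×62/256 = 28.094
  Oppose, South: 116×101/256 = 45.766
  Undecided, North: 55×93/256 = 19.980
  Undecided, Central: 55×62/256 = 13.320
  Undecided, South: 55×101/256 = 21.699
Contributions (O − E)²/E:
  (37 − 30.879)²/30.879 = 1.2133
  (7 − 20.586)²/20.586 = 8.9663
  (41 − 33.535)²/33.535 = 1.6617
  (31 − 42.141)²/42.141 = 2.9454
  (40 − 28.094)²/28.094 = 5.0457
  (45 − 45.766)²/45.766 = 0.0128
  (25 − 19.980)²/19.980 = 1.2613
  (15 − 13.320)²/13.320 = 0.2119
  (15 − 21.699)²/21.699 = 2.0681
χ² = 1.2133 + 8.9663 + 1.6617 + 2.9454 + 5.0457 + 0.0128 + 1.2613 + 0.2119 + 2.0681 = 23.39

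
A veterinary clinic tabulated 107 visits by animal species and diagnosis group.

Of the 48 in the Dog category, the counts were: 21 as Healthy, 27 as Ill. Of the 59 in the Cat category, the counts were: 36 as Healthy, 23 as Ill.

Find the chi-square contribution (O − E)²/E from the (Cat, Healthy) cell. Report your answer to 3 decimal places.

0.665

Row total (Cat) = 59; column total (Healthy) = 57; N = 107.
Expected count E = 59 × 57 / 107 = 31.4299.
Contribution = (O − E)²/E = (36 − 31.4299)² / 31.4299 = 0.665.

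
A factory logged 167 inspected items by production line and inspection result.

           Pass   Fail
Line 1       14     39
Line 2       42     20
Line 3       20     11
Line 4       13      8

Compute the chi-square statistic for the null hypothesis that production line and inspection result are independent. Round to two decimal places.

22.78

Row totals: 53, 62, 31, 21. Column totals: 89, 78. Grand total N = 167.
Expected counts (row total × column total / N):
  Line 1, Pass: 53×89/167 = 28.2455
  Line 1, Fail: 53×78/167 = 24.7545
  Line 2, Pass: 62×89/167 = 33.0419
  Line 2, Fail: 62×78/167 = 28.9581
  Line 3, Pass: 31×89/167 = 16.5210
  Line 3, Fail: 31×78/167 = 14.4790
  Line 4, Pass: 21×89/167 = 11.1916
  Line 4, Fail: 21×78/167 = 9.8084
Contributions (O − E)²/E:
  (14 − 28.2455)²/28.2455 = 7.1847
  (39 − 24.7545)²/24.7545 = 8.1979
  (42 − 33.0419)²/33.0419 = 2.4287
  (20 − 28.9581)²/28.9581 = 2.7712
  (20 − 16.5210)²/16.5210 = 0.7326
  (11 − 14.4790)²/14.4790 = 0.8359
  (13 − 11.1916)²/11.1916 = 0.2922
  (8 − 9.8084)²/9.8084 = 0.3334
χ² = 7.1847 + 8.1979 + 2.4287 + 2.7712 + 0.7326 + 0.8359 + 0.2922 + 0.3334 = 22.78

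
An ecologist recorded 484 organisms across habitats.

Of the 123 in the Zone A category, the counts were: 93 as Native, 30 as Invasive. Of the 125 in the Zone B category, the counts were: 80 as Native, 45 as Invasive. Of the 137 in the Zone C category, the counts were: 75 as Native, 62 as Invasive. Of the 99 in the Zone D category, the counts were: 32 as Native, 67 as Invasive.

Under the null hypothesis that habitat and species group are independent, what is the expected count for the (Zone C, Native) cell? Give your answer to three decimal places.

79.256

Row total (Zone C) = 137; column total (Native) = 280; grand total N = 484.
Expected count = (row total × column total) / N = 137 × 280 / 484 = 79.256.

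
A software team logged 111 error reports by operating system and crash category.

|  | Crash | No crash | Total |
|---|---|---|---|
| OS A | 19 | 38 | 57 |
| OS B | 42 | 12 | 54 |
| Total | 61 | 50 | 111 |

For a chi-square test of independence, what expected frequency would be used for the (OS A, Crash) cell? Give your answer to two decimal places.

31.32

Row total (OS A) = 57; column total (Crash) = 61; grand total N = 111.
Expected count = (row total × column total) / N = 57 × 61 / 111 = 31.32.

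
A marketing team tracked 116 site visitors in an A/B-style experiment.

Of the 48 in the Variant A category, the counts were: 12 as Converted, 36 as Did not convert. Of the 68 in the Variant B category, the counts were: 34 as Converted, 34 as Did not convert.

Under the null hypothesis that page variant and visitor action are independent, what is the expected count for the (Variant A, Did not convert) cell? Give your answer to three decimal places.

Row total (Variant A) = 48; column total (Did not convert) = 70; grand total N = 116.
Expected count = (row total × column total) / N = 48 × 70 / 116 = 28.966.

28.966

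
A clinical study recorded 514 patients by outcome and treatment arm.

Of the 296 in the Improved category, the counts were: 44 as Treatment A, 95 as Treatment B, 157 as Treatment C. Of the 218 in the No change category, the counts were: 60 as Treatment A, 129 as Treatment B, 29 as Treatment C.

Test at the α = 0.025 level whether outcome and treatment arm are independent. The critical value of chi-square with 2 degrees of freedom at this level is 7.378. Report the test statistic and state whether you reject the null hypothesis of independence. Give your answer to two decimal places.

85.85; reject H₀

Row totals: 296, 218. Column totals: 104, 224, 186. Grand total N = 514.
Expected counts (row total × column total / N):
  Improved, Treatment A: 296×104/514 = 59.8911
  Improved, Treatment B: 296×224/514 = 128.9961
  Improved, Treatment C: 296×186/514 = 107.1128
  No change, Treatment A: 218×104/514 = 44.1089
  No change, Treatment B: 218×224/514 = 95.0039
  No change, Treatment C: 218×186/514 = 78.8872
Contributions (O − E)²/E:
  (44 − 59.8911)²/59.8911 = 4.2164
  (95 − 128.9961)²/128.9961 = 8.9595
  (157 − 107.1128)²/107.1128 = 23.2347
  (60 − 44.1089)²/44.1089 = 5.7251
  (129 − 95.0039)²/95.0039 = 12.1651
  (29 − 78.8872)²/78.8872 = 31.5480
χ² = 4.2164 + 8.9595 + 23.2347 + 5.7251 + 12.1651 + 31.5480 = 85.85
df = (2−1)(3−1) = 2. Since 85.85 > 7.378, reject the null hypothesis of independence at α = 0.025.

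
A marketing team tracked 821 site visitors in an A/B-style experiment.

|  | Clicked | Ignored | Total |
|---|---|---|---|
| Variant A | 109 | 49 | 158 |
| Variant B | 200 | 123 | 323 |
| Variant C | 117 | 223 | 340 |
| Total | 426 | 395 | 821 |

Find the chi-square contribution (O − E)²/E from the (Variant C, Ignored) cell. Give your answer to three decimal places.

Row total (Variant C) = 340; column total (Ignored) = 395; N = 821.
Expected count E = 340 × 395 / 821 = 163.5810.
Contribution = (O − E)²/E = (223 − 163.5810)² / 163.5810 = 21.583.

21.583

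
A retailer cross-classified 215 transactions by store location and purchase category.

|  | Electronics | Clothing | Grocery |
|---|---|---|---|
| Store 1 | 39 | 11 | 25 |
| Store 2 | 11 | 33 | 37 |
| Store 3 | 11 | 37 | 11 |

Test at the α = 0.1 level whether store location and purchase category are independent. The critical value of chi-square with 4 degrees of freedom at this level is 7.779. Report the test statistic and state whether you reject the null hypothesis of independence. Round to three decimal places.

50.891; reject H₀

Row totals: 75, 81, 59. Column totals: 61, 81, 73. Grand total N = 215.
Expected counts (row total × column total / N):
  Store 1, Electronics: 75×61/215 = 21.2791
  Store 1, Clothing: 75×81/215 = 28.2558
  Store 1, Grocery: 75×73/215 = 25.4651
  Store 2, Electronics: 81×61/215 = 22.9814
  Store 2, Clothing: 81×81/215 = 30.5163
  Store 2, Grocery: 81×73/215 = 27.5023
  Store 3, Electronics: 59×61/215 = 16.7395
  Store 3, Clothing: 59×81/215 = 22.2279
  Store 3, Grocery: 59×73/215 = 20.0326
Contributions (O − E)²/E:
  (39 − 21.2791)²/21.2791 = 14.7577
  (11 − 28.2558)²/28.2558 = 10.5381
  (25 − 25.4651)²/25.4651 = 0.0085
  (11 − 22.9814)²/22.9814 = 6.2465
  (33 − 30.5163)²/30.5163 = 0.2021
  (37 − 27.5023)²/27.5023 = 3.2800
  (11 − 16.7395)²/16.7395 = 1.9679
  (37 − 22.2279)²/22.2279 = 9.8172
  (11 − 20.0326)²/20.0326 = 4.0728
χ² = 14.7577 + 10.5381 + 0.0085 + 6.2465 + 0.2021 + 3.2800 + 1.9679 + 9.8172 + 4.0728 = 50.891
df = (3−1)(3−1) = 4. Since 50.891 > 7.779, reject the null hypothesis of independence at α = 0.1.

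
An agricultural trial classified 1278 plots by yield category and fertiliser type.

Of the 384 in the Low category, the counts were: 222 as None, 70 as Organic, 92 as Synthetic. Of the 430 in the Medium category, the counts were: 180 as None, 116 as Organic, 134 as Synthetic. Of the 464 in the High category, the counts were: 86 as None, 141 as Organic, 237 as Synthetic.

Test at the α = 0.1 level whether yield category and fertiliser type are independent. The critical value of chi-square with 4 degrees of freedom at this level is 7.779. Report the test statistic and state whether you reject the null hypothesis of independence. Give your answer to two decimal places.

Row totals: 384, 430, 464. Column totals: 488, 327, 463. Grand total N = 1278.
Expected counts (row total × column total / N):
  Low, None: 384×488/1278 = 146.629
  Low, Organic: 384×327/1278 = 98.254
  Low, Synthetic: 384×463/1278 = 139.117
  Medium, None: 430×488/1278 = 164.194
  Medium, Organic: 430×327/1278 = 110.023
  Medium, Synthetic: 430×463/1278 = 155.782
  High, None: 464×488/1278 = 177.177
  High, Organic: 464×327/1278 = 118.723
  High, Synthetic: 464×463/1278 = 168.100
Contributions (O − E)²/E:
  (222 − 146.629)²/146.629 = 38.7426
  (70 − 98.254)²/98.254 = 8.1247
  (92 − 139.117)²/139.117 = 15.9579
  (180 − 164.194)²/164.194 = 1.5216
  (116 − 110.023)²/110.023 = 0.3247
  (134 − 155.782)²/155.782 = 3.0456
  (86 − 177.177)²/177.177 = 46.9206
  (141 − 118.723)²/118.723 = 4.1800
  (237 − 168.100)²/168.100 = 28.2404
χ² = 38.7426 + 8.1247 + 15.9579 + 1.5216 + 0.3247 + 3.0456 + 46.9206 + 4.1800 + 28.2404 = 147.06
df = (3−1)(3−1) = 4. Since 147.06 > 7.779, reject the null hypothesis of independence at α = 0.1.

147.06; reject H₀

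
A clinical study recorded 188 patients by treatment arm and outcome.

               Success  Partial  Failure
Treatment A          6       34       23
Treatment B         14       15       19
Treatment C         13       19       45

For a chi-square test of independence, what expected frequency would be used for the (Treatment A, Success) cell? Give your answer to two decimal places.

Row total (Treatment A) = 63; column total (Success) = 33; grand total N = 188.
Expected count = (row total × column total) / N = 63 × 33 / 188 = 11.06.

11.06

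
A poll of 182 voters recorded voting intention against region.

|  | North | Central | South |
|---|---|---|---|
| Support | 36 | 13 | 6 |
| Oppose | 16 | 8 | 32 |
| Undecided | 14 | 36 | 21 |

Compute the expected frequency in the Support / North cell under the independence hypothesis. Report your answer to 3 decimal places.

19.945

Row total (Support) = 55; column total (North) = 66; grand total N = 182.
Expected count = (row total × column total) / N = 55 × 66 / 182 = 19.945.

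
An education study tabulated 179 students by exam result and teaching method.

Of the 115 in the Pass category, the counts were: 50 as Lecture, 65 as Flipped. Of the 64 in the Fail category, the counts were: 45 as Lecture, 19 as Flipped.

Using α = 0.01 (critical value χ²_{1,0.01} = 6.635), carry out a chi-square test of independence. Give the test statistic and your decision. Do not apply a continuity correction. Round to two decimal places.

11.89; reject H₀

Row totals: 115, 64. Column totals: 95, 84. Grand total N = 179.
Expected counts (row total × column total / N):
  Pass, Lecture: 115×95/179 = 61.034
  Pass, Flipped: 115×84/179 = 53.966
  Fail, Lecture: 64×95/179 = 33.966
  Fail, Flipped: 64×84/179 = 30.034
Contributions (O − E)²/E:
  (50 − 61.034)²/61.034 = 1.9948
  (65 − 53.966)²/53.966 = 2.2560
  (45 − 33.966)²/33.966 = 3.5844
  (19 − 30.034)²/30.034 = 4.0537
χ² = 1.9948 + 2.2560 + 3.5844 + 4.0537 = 11.89
df = (2−1)(2−1) = 1. Since 11.89 > 6.635, reject the null hypothesis of independence at α = 0.01.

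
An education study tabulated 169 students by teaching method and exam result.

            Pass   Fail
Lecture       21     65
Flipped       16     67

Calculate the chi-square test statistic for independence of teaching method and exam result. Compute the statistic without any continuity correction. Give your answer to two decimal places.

Row totals: 86, 83. Column totals: 37, 132. Grand total N = 169.
Expected counts (row total × column total / N):
  Lecture, Pass: 86×37/169 = 18.828
  Lecture, Fail: 86×132/169 = 67.172
  Flipped, Pass: 83×37/169 = 18.172
  Flipped, Fail: 83×132/169 = 64.828
Contributions (O − E)²/E:
  (21 − 18.828)²/18.828 = 0.2506
  (65 − 67.172)²/67.172 = 0.0702
  (16 − 18.172)²/18.172 = 0.2596
  (67 − 64.828)²/64.828 = 0.0728
χ² = 0.2506 + 0.0702 + 0.2596 + 0.0728 = 0.65

0.65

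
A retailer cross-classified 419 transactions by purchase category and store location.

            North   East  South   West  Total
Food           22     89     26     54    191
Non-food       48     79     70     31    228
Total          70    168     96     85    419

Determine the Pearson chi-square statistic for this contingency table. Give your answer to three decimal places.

Grand total N = 419.
Expected counts (row total × column total / N):
  Food, North: 191×70/419 = 31.90931
  Food, East: 191×168/419 = 76.58234
  Food, South: 191×96/419 = 43.76134
  Food, West: 191×85/419 = 38.74702
  Non-food, North: 228×70/419 = 38.09069
  Non-food, East: 228×168/419 = 91.41766
  Non-food, South: 228×96/419 = 52.23866
  Non-food, West: 228×85/419 = 46.25298
Contributions (O − E)²/E:
  (22 − 31.90931)²/31.90931 = 3.0773
  (89 − 76.58234)²/76.58234 = 2.0135
  (26 − 43.76134)²/43.76134 = 7.2088
  (54 − 38.74702)²/38.74702 = 6.0044
  (48 − 38.09069)²/38.09069 = 2.5779
  (79 − 91.41766)²/91.41766 = 1.6867
  (70 − 52.23866)²/52.23866 = 6.0389
  (31 − 46.25298)²/46.25298 = 5.0300
χ² = 3.0773 + 2.0135 + 7.2088 + 6.0044 + 2.5779 + 1.6867 + 6.0389 + 5.0300 = 33.638

33.638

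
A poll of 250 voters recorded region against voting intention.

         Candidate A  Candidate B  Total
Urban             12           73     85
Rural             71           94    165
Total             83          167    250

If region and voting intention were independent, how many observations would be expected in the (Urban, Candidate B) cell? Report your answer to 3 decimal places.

Row total (Urban) = 85; column total (Candidate B) = 167; grand total N = 250.
Expected count = (row total × column total) / N = 85 × 167 / 250 = 56.780.

56.780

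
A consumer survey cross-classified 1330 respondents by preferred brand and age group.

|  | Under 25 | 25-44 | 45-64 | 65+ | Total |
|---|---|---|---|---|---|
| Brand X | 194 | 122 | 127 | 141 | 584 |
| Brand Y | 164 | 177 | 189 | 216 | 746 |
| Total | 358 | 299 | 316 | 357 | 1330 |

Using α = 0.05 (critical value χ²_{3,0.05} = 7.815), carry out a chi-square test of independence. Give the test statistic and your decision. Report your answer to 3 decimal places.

21.133; reject H₀

Grand total N = 1330.
Expected counts (row total × column total / N):
  Brand X, Under 25: 584×358/1330 = 157.1970
  Brand X, 25-44: 584×299/1330 = 131.2902
  Brand X, 45-64: 584×316/1330 = 138.7549
  Brand X, 65+: 584×357/1330 = 156.7579
  Brand Y, Under 25: 746×358/1330 = 200.8030
  Brand Y, 25-44: 746×299/1330 = 167.7098
  Brand Y, 45-64: 746×316/1330 = 177.2451
  Brand Y, 65+: 746×357/1330 = 200.2421
Contributions (O − E)²/E:
  (194 − 157.1970)²/157.1970 = 8.6163
  (122 − 131.2902)²/131.2902 = 0.6574
  (127 − 138.7549)²/138.7549 = 0.9958
  (141 − 156.7579)²/156.7579 = 1.5840
  (164 − 200.8030)²/200.8030 = 6.7452
  (177 − 167.7098)²/167.7098 = 0.5146
  (189 − 177.2451)²/177.2451 = 0.7796
  (216 − 200.2421)²/200.2421 = 1.2401
χ² = 8.6163 + 0.6574 + 0.9958 + 1.5840 + 6.7452 + 0.5146 + 0.7796 + 1.2401 = 21.133
df = (2−1)(4−1) = 3. Since 21.133 > 7.815, reject the null hypothesis of independence at α = 0.05.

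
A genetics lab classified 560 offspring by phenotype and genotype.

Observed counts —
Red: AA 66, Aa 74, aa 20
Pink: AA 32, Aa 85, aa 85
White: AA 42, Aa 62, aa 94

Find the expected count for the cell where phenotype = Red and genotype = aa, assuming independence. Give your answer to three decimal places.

56.857

Row total (Red) = 160; column total (aa) = 199; grand total N = 560.
Expected count = (row total × column total) / N = 160 × 199 / 560 = 56.857.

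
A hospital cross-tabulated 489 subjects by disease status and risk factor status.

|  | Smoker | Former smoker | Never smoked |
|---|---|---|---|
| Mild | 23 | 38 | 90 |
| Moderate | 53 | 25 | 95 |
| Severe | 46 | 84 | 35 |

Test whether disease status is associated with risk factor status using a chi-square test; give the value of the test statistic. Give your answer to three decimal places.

79.298

Row totals: 151, 173, 165. Column totals: 122, 147, 220. Grand total N = 489.
Expected counts (row total × column total / N):
  Mild, Smoker: 151×122/489 = 37.6728
  Mild, Former smoker: 151×147/489 = 45.3926
  Mild, Never smoked: 151×220/489 = 67.9346
  Moderate, Smoker: 173×122/489 = 43.1616
  Moderate, Former smoker: 173×147/489 = 52.0061
  Moderate, Never smoked: 173×220/489 = 77.8323
  Severe, Smoker: 165×122/489 = 41.1656
  Severe, Former smoker: 165×147/489 = 49.6012
  Severe, Never smoked: 165×220/489 = 74.2331
Contributions (O − E)²/E:
  (23 − 37.6728)²/37.6728 = 5.7148
  (38 − 45.3926)²/45.3926 = 1.2040
  (90 − 67.9346)²/67.9346 = 7.1669
  (53 − 43.1616)²/43.1616 = 2.2426
  (25 − 52.0061)²/52.0061 = 14.0239
  (95 − 77.8323)²/77.8323 = 3.7867
  (46 − 41.1656)²/41.1656 = 0.5677
  (84 − 49.6012)²/49.6012 = 23.8558
  (35 − 74.2331)²/74.2331 = 20.7352
χ² = 5.7148 + 1.2040 + 7.1669 + 2.2426 + 14.0239 + 3.7867 + 0.5677 + 23.8558 + 20.7352 = 79.298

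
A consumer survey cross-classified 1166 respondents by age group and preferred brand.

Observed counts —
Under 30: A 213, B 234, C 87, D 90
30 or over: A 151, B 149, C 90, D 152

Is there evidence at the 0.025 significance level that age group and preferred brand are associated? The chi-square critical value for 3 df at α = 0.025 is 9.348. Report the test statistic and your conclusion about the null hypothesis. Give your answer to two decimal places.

Row totals: 624, 542. Column totals: 364, 383, 177, 242. Grand total N = 1166.
Expected counts (row total × column total / N):
  Under 30, A: 624×364/1166 = 194.799
  Under 30, B: 624×383/1166 = 204.967
  Under 30, C: 624×177/1166 = 94.724
  Under 30, D: 624×242/1166 = 129.509
  30 or over, A: 542×364/1166 = 169.201
  30 or over, B: 542×383/1166 = 178.033
  30 or over, C: 542×177/1166 = 82.276
  30 or over, D: 542×242/1166 = 112.491
Contributions (O − E)²/E:
  (213 − 194.799)²/194.799 = 1.7006
  (234 − 204.967)²/204.967 = 4.1124
  (87 − 94.724)²/94.724 = 0.6298
  (90 − 129.509)²/129.509 = 12.0529
  (151 − 169.201)²/169.201 = 1.9579
  (149 − 178.033)²/178.033 = 4.7346
  (90 − 82.276)²/82.276 = 0.7251
  (152 − 112.491)²/112.491 = 13.8763
χ² = 1.7006 + 4.1124 + 0.6298 + 12.0529 + 1.9579 + 4.7346 + 0.7251 + 13.8763 = 39.79
df = (2−1)(4−1) = 3. Since 39.79 > 9.348, reject the null hypothesis of independence at α = 0.025.

39.79; reject H₀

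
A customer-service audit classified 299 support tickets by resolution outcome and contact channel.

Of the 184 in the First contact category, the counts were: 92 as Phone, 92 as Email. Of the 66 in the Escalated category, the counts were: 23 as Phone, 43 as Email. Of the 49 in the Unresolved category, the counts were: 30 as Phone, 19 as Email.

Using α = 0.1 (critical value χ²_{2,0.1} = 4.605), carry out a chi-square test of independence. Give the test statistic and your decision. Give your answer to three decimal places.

8.267; reject H₀

Row totals: 184, 66, 49. Column totals: 145, 154. Grand total N = 299.
Expected counts (row total × column total / N):
  First contact, Phone: 184×145/299 = 89.2308
  First contact, Email: 184×154/299 = 94.7692
  Escalated, Phone: 66×145/299 = 32.0067
  Escalated, Email: 66×154/299 = 33.9933
  Unresolved, Phone: 49×145/299 = 23.7625
  Unresolved, Email: 49×154/299 = 25.2375
Contributions (O − E)²/E:
  (92 − 89.2308)²/89.2308 = 0.0859
  (92 − 94.7692)²/94.7692 = 0.0809
  (23 − 32.0067)²/32.0067 = 2.5345
  (43 − 33.9933)²/33.9933 = 2.3864
  (30 − 23.7625)²/23.7625 = 1.6373
  (19 − 25.2375)²/25.2375 = 1.5416
χ² = 0.0859 + 0.0809 + 2.5345 + 2.3864 + 1.6373 + 1.5416 = 8.267
df = (3−1)(2−1) = 2. Since 8.267 > 4.605, reject the null hypothesis of independence at α = 0.1.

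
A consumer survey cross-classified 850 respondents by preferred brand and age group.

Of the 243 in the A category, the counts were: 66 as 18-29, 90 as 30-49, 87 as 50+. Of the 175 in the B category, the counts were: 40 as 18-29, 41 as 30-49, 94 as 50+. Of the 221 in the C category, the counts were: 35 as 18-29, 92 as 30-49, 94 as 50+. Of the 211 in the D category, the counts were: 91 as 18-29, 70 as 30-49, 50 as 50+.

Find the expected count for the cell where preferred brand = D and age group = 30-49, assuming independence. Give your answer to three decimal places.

72.733

Row total (D) = 211; column total (30-49) = 293; grand total N = 850.
Expected count = (row total × column total) / N = 211 × 293 / 850 = 72.733.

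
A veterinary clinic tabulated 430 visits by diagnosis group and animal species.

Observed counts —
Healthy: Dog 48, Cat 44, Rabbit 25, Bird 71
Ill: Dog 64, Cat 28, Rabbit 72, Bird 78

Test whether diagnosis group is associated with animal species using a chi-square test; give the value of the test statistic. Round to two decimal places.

Row totals: 188, 242. Column totals: 112, 72, 97, 149. Grand total N = 430.
Expected counts (row total × column total / N):
  Healthy, Dog: 188×112/430 = 48.967
  Healthy, Cat: 188×72/430 = 31.479
  Healthy, Rabbit: 188×97/430 = 42.409
  Healthy, Bird: 188×149/430 = 65.144
  Ill, Dog: 242×112/430 = 63.033
  Ill, Cat: 242×72/430 = 40.521
  Ill, Rabbit: 242×97/430 = 54.591
  Ill, Bird: 242×149/430 = 83.856
Contributions (O − E)²/E:
  (48 − 48.967)²/48.967 = 0.0191
  (44 − 31.479)²/31.479 = 4.9803
  (25 − 42.409)²/42.409 = 7.1464
  (71 − 65.144)²/65.144 = 0.5264
  (64 − 63.033)²/63.033 = 0.0148
  (28 − 40.521)²/40.521 = 3.8690
  (72 − 54.591)²/54.591 = 5.5517
  (78 − 83.856)²/83.856 = 0.4089
χ² = 0.0191 + 4.9803 + 7.1464 + 0.5264 + 0.0148 + 3.8690 + 5.5517 + 0.4089 = 22.52

22.52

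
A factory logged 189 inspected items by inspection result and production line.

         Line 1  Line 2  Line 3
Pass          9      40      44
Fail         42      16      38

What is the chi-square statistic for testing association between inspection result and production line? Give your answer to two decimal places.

Row totals: 93, 96. Column totals: 51, 56, 82. Grand total N = 189.
Expected counts (row total × column total / N):
  Pass, Line 1: 93×51/189 = 25.095
  Pass, Line 2: 93×56/189 = 27.556
  Pass, Line 3: 93×82/189 = 40.349
  Fail, Line 1: 96×51/189 = 25.905
  Fail, Line 2: 96×56/189 = 28.444
  Fail, Line 3: 96×82/189 = 41.651
Contributions (O − E)²/E:
  (9 − 25.095)²/25.095 = 10.3227
  (40 − 27.556)²/27.556 = 5.6196
  (44 − 40.349)²/40.349 = 0.3304
  (42 − 25.905)²/25.905 = 10.0000
  (16 − 28.444)²/28.444 = 5.4441
  (38 − 41.651)²/41.651 = 0.3200
χ² = 10.3227 + 5.6196 + 0.3304 + 10.0000 + 5.4441 + 0.3200 = 32.04

32.04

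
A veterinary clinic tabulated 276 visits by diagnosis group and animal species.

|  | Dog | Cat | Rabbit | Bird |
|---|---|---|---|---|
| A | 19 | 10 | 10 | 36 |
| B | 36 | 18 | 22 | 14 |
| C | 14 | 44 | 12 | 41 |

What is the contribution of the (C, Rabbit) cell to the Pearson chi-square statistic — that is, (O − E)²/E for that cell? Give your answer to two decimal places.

1.83

Row total (C) = 111; column total (Rabbit) = 44; N = 276.
Expected count E = 111 × 44 / 276 = 17.6957.
Contribution = (O − E)²/E = (12 − 17.6957)² / 17.6957 = 1.83.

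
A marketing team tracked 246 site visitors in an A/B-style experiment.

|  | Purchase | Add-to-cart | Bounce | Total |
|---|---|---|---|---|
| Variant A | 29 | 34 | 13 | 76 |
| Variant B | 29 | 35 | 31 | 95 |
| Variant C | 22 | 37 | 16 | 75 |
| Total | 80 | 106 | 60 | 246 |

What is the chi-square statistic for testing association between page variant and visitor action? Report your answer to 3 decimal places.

Grand total N = 246.
Expected counts (row total × column total / N):
  Variant A, Purchase: 76×80/246 = 24.7154
  Variant A, Add-to-cart: 76×106/246 = 32.7480
  Variant A, Bounce: 76×60/246 = 18.5366
  Variant B, Purchase: 95×80/246 = 30.8943
  Variant B, Add-to-cart: 95×106/246 = 40.9350
  Variant B, Bounce: 95×60/246 = 23.1707
  Variant C, Purchase: 75×80/246 = 24.3902
  Variant C, Add-to-cart: 75×106/246 = 32.3171
  Variant C, Bounce: 75×60/246 = 18.2927
Contributions (O − E)²/E:
  (29 − 24.7154)²/24.7154 = 0.7428
  (34 − 32.7480)²/32.7480 = 0.0479
  (13 − 18.5366)²/18.5366 = 1.6537
  (29 − 30.8943)²/30.8943 = 0.1161
  (35 − 40.9350)²/40.9350 = 0.8605
  (31 − 23.1707)²/23.1707 = 2.6455
  (22 − 24.3902)²/24.3902 = 0.2342
  (37 − 32.3171)²/32.3171 = 0.6786
  (16 − 18.2927)²/18.2927 = 0.2874
χ² = 0.7428 + 0.0479 + 1.6537 + 0.1161 + 0.8605 + 2.6455 + 0.2342 + 0.6786 + 0.2874 = 7.267

7.267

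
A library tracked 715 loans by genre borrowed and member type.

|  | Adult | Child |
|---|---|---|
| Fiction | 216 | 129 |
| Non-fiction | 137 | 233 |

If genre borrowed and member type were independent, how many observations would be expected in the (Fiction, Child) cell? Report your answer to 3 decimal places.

Row total (Fiction) = 345; column total (Child) = 362; grand total N = 715.
Expected count = (row total × column total) / N = 345 × 362 / 715 = 174.671.

174.671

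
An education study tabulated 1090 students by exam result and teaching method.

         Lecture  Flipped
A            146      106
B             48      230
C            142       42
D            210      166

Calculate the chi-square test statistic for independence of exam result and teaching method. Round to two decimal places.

184.99

Row totals: 252, 278, 184, 376. Column totals: 546, 544. Grand total N = 1090.
Expected counts (row total × column total / N):
  A, Lecture: 252×546/1090 = 126.231
  A, Flipped: 252×544/1090 = 125.769
  B, Lecture: 278×546/1090 = 139.255
  B, Flipped: 278×544/1090 = 138.745
  C, Lecture: 184×546/1090 = 92.169
  C, Flipped: 184×544/1090 = 91.831
  D, Lecture: 376×546/1090 = 188.345
  D, Flipped: 376×544/1090 = 187.655
Contributions (O − E)²/E:
  (146 − 126.231)²/126.231 = 3.0960
  (106 − 125.769)²/125.769 = 3.1074
  (48 − 139.255)²/139.255 = 59.8002
  (230 − 138.745)²/138.745 = 60.0200
  (142 − 92.169)²/92.169 = 26.9410
  (42 − 91.831)²/91.831 = 27.0402
  (210 − 188.345)²/188.345 = 2.4898
  (166 − 187.655)²/187.655 = 2.4989
χ² = 3.0960 + 3.1074 + 59.8002 + 60.0200 + 26.9410 + 27.0402 + 2.4898 + 2.4989 = 184.99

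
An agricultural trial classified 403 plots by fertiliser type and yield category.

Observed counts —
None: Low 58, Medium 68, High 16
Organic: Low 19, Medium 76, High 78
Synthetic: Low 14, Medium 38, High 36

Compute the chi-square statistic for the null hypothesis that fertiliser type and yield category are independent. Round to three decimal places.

Row totals: 142, 173, 88. Column totals: 91, 182, 130. Grand total N = 403.
Expected counts (row total × column total / N):
  None, Low: 142×91/403 = 32.0645
  None, Medium: 142×182/403 = 64.1290
  None, High: 142×130/403 = 45.8065
  Organic, Low: 173×91/403 = 39.0645
  Organic, Medium: 173×182/403 = 78.1290
  Organic, High: 173×130/403 = 55.8065
  Synthetic, Low: 88×91/403 = 19.8710
  Synthetic, Medium: 88×182/403 = 39.7419
  Synthetic, High: 88×130/403 = 28.3871
Contributions (O − E)²/E:
  (58 − 32.0645)²/32.0645 = 20.9780
  (68 − 64.1290)²/64.1290 = 0.2337
  (16 − 45.8065)²/45.8065 = 19.3952
  (19 − 39.0645)²/39.0645 = 10.3056
  (76 − 78.1290)²/78.1290 = 0.0580
  (78 − 55.8065)²/55.8065 = 8.8261
  (14 − 19.8710)²/19.8710 = 1.7346
  (38 − 39.7419)²/39.7419 = 0.0763
  (36 − 28.3871)²/28.3871 = 2.0416
χ² = 20.9780 + 0.2337 + 19.3952 + 10.3056 + 0.0580 + 8.8261 + 1.7346 + 0.0763 + 2.0416 = 63.649

63.649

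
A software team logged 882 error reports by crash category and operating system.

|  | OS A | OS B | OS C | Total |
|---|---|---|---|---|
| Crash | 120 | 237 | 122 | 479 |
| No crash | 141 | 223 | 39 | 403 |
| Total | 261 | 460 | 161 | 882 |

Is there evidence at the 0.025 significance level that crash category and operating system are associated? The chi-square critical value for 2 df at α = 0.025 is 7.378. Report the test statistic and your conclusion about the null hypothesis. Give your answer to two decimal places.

Grand total N = 882.
Expected counts (row total × column total / N):
  Crash, OS A: 479×261/882 = 141.745
  Crash, OS B: 479×460/882 = 249.819
  Crash, OS C: 479×161/882 = 87.437
  No crash, OS A: 403×261/882 = 119.255
  No crash, OS B: 403×460/882 = 210.181
  No crash, OS C: 403×161/882 = 73.563
Contributions (O − E)²/E:
  (120 − 141.745)²/141.745 = 3.3359
  (237 − 249.819)²/249.819 = 0.6578
  (122 − 87.437)²/87.437 = 13.6624
  (141 − 119.255)²/119.255 = 3.9650
  (223 − 210.181)²/210.181 = 0.7818
  (39 − 73.563)²/73.563 = 16.2392
χ² = 3.3359 + 0.6578 + 13.6624 + 3.9650 + 0.7818 + 16.2392 = 38.64
df = (2−1)(3−1) = 2. Since 38.64 > 7.378, reject the null hypothesis of independence at α = 0.025.

38.64; reject H₀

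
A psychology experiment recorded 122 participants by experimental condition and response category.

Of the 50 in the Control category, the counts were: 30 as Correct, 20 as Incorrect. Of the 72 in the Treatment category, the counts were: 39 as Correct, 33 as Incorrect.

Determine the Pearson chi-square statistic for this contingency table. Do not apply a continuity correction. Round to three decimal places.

0.409

Row totals: 50, 72. Column totals: 69, 53. Grand total N = 122.
Expected counts (row total × column total / N):
  Control, Correct: 50×69/122 = 28.2787
  Control, Incorrect: 50×53/122 = 21.7213
  Treatment, Correct: 72×69/122 = 40.7213
  Treatment, Incorrect: 72×53/122 = 31.2787
Contributions (O − E)²/E:
  (30 − 28.2787)²/28.2787 = 0.1048
  (20 − 21.7213)²/21.7213 = 0.1364
  (39 − 40.7213)²/40.7213 = 0.0728
  (33 − 31.2787)²/31.2787 = 0.0947
χ² = 0.1048 + 0.1364 + 0.0728 + 0.0947 = 0.409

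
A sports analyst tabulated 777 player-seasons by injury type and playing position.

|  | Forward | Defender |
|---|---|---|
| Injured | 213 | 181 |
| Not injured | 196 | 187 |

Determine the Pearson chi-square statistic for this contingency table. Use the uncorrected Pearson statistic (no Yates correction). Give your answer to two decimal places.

Row totals: 394, 383. Column totals: 409, 368. Grand total N = 777.
Expected counts (row total × column total / N):
  Injured, Forward: 394×409/777 = 207.395
  Injured, Defender: 394×368/777 = 186.605
  Not injured, Forward: 383×409/777 = 201.605
  Not injured, Defender: 383×368/777 = 181.395
Contributions (O − E)²/E:
  (213 − 207.395)²/207.395 = 0.1515
  (181 − 186.605)²/186.605 = 0.1684
  (196 − 201.605)²/201.605 = 0.1558
  (187 − 181.395)²/181.395 = 0.1732
χ² = 0.1515 + 0.1684 + 0.1558 + 0.1732 = 0.65

0.65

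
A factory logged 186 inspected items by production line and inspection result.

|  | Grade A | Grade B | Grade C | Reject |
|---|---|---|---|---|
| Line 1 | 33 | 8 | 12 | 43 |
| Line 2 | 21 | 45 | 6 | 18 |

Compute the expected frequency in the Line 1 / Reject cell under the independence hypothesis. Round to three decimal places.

31.484

Row total (Line 1) = 96; column total (Reject) = 61; grand total N = 186.
Expected count = (row total × column total) / N = 96 × 61 / 186 = 31.484.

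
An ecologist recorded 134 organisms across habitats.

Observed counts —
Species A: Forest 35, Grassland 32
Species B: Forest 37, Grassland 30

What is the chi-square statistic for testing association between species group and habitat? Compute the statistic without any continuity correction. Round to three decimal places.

0.120

Row totals: 67, 67. Column totals: 72, 62. Grand total N = 134.
Expected counts (row total × column total / N):
  Species A, Forest: 67×72/134 = 36.0000
  Species A, Grassland: 67×62/134 = 31.0000
  Species B, Forest: 67×72/134 = 36.0000
  Species B, Grassland: 67×62/134 = 31.0000
Contributions (O − E)²/E:
  (35 − 36.0000)²/36.0000 = 0.0278
  (32 − 31.0000)²/31.0000 = 0.0323
  (37 − 36.0000)²/36.0000 = 0.0278
  (30 − 31.0000)²/31.0000 = 0.0323
χ² = 0.0278 + 0.0323 + 0.0278 + 0.0323 = 0.120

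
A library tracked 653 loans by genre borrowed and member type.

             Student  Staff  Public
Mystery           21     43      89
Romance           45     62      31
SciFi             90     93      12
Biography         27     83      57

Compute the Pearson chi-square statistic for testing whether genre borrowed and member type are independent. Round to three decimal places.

Row totals: 153, 138, 195, 167. Column totals: 183, 281, 189. Grand total N = 653.
Expected counts (row total × column total / N):
  Mystery, Student: 153×183/653 = 42.8775
  Mystery, Staff: 153×281/653 = 65.8392
  Mystery, Public: 153×189/653 = 44.2833
  Romance, Student: 138×183/653 = 38.6738
  Romance, Staff: 138×281/653 = 59.3844
  Romance, Public: 138×189/653 = 39.9418
  SciFi, Student: 195×183/653 = 54.6478
  SciFi, Staff: 195×281/653 = 83.9127
  SciFi, Public: 195×189/653 = 56.4395
  Biography, Student: 167×183/653 = 46.8009
  Biography, Staff: 167×281/653 = 71.8637
  Biography, Public: 167×189/653 = 48.3354
Contributions (O − E)²/E:
  (21 − 42.8775)²/42.8775 = 11.1626
  (43 − 65.8392)²/65.8392 = 7.9228
  (89 − 44.2833)²/44.2833 = 45.1543
  (45 − 38.6738)²/38.6738 = 1.0348
  (62 − 59.3844)²/59.3844 = 0.1152
  (31 − 39.9418)²/39.9418 = 2.0018
  (90 − 54.6478)²/54.6478 = 22.8697
  (93 − 83.9127)²/83.9127 = 0.9841
  (12 − 56.4395)²/56.4395 = 34.9909
  (27 − 46.8009)²/46.8009 = 8.3775
  (83 − 71.8637)²/71.8637 = 1.7257
  (57 − 48.3354)²/48.3354 = 1.5532
χ² = 11.1626 + 7.9228 + 45.1543 + 1.0348 + 0.1152 + 2.0018 + 22.8697 + 0.9841 + 34.9909 + 8.3775 + 1.7257 + 1.5532 = 137.893

137.893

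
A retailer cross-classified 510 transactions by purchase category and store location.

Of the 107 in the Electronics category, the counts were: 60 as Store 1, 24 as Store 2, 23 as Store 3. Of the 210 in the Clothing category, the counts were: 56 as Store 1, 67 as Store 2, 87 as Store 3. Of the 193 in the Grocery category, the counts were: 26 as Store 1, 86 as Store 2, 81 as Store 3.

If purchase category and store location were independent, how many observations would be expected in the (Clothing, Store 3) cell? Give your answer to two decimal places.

78.65

Row total (Clothing) = 210; column total (Store 3) = 191; grand total N = 510.
Expected count = (row total × column total) / N = 210 × 191 / 510 = 78.65.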